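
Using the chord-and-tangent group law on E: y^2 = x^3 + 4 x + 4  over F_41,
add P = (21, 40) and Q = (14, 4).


P != Q, so use the chord formula.
s = (y2 - y1) / (x2 - x1) = (5) / (34) mod 41 = 11
x3 = s^2 - x1 - x2 mod 41 = 11^2 - 21 - 14 = 4
y3 = s (x1 - x3) - y1 mod 41 = 11 * (21 - 4) - 40 = 24

P + Q = (4, 24)


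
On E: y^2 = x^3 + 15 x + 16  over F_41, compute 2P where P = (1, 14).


Doubling: s = (3 x1^2 + a) / (2 y1)
s = (3*1^2 + 15) / (2*14) mod 41 = 27
x3 = s^2 - 2 x1 mod 41 = 27^2 - 2*1 = 30
y3 = s (x1 - x3) - y1 mod 41 = 27 * (1 - 30) - 14 = 23

2P = (30, 23)


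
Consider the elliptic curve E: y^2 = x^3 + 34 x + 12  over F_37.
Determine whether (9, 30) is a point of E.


Check whether y^2 = x^3 + 34 x + 12 (mod 37) for (x, y) = (9, 30).
LHS: y^2 = 30^2 mod 37 = 12
RHS: x^3 + 34 x + 12 = 9^3 + 34*9 + 12 mod 37 = 11
LHS != RHS

No, not on the curve


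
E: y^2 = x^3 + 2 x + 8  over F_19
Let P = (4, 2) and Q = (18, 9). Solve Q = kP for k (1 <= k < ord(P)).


Enumerate multiples of P until we hit Q = (18, 9):
  1P = (4, 2)
  2P = (1, 7)
  3P = (2, 1)
  4P = (18, 10)
  5P = (14, 14)
  6P = (7, 2)
  7P = (8, 17)
  8P = (8, 2)
  9P = (7, 17)
  10P = (14, 5)
  11P = (18, 9)
Match found at i = 11.

k = 11


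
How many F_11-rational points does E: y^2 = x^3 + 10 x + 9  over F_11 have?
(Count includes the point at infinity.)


For each x in F_11, count y with y^2 = x^3 + 10 x + 9 mod 11:
  x = 0: RHS = 9, y in [3, 8]  -> 2 point(s)
  x = 1: RHS = 9, y in [3, 8]  -> 2 point(s)
  x = 2: RHS = 4, y in [2, 9]  -> 2 point(s)
  x = 3: RHS = 0, y in [0]  -> 1 point(s)
  x = 4: RHS = 3, y in [5, 6]  -> 2 point(s)
  x = 7: RHS = 4, y in [2, 9]  -> 2 point(s)
  x = 9: RHS = 3, y in [5, 6]  -> 2 point(s)
  x = 10: RHS = 9, y in [3, 8]  -> 2 point(s)
Affine points: 15. Add the point at infinity: total = 16.

#E(F_11) = 16


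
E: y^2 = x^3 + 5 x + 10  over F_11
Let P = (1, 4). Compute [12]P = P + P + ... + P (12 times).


k = 12 = 1100_2 (binary, LSB first: 0011)
Double-and-add from P = (1, 4):
  bit 0 = 0: acc unchanged = O
  bit 1 = 0: acc unchanged = O
  bit 2 = 1: acc = O + (6, 5) = (6, 5)
  bit 3 = 1: acc = (6, 5) + (8, 1) = (1, 7)

12P = (1, 7)


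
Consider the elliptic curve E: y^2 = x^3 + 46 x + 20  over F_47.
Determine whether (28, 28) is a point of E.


Check whether y^2 = x^3 + 46 x + 20 (mod 47) for (x, y) = (28, 28).
LHS: y^2 = 28^2 mod 47 = 32
RHS: x^3 + 46 x + 20 = 28^3 + 46*28 + 20 mod 47 = 42
LHS != RHS

No, not on the curve


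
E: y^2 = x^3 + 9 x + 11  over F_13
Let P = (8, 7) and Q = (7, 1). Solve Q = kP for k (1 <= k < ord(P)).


Enumerate multiples of P until we hit Q = (7, 1):
  1P = (8, 7)
  2P = (7, 12)
  3P = (10, 3)
  4P = (12, 1)
  5P = (5, 8)
  6P = (3, 0)
  7P = (5, 5)
  8P = (12, 12)
  9P = (10, 10)
  10P = (7, 1)
Match found at i = 10.

k = 10


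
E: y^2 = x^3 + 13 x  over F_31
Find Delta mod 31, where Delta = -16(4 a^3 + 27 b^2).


4 a^3 + 27 b^2 = 4*13^3 + 27*0^2 = 8788 + 0 = 8788
Delta = -16 * (8788) = -140608
Delta mod 31 = 8

Delta = 8 (mod 31)


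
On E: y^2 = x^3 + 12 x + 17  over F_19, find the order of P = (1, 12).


Compute successive multiples of P until we hit O:
  1P = (1, 12)
  2P = (7, 8)
  3P = (3, 2)
  4P = (2, 12)
  5P = (16, 7)
  6P = (0, 13)
  7P = (0, 6)
  8P = (16, 12)
  ... (continuing to 13P)
  13P = O

ord(P) = 13


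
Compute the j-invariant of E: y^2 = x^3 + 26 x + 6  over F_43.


Delta = -16(4 a^3 + 27 b^2) mod 43 = 30
-1728 * (4 a)^3 = -1728 * (4*26)^3 mod 43 = 42
j = 42 * 30^(-1) mod 43 = 10

j = 10 (mod 43)


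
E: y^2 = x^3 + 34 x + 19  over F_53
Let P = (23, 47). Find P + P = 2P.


Doubling: s = (3 x1^2 + a) / (2 y1)
s = (3*23^2 + 34) / (2*47) mod 53 = 46
x3 = s^2 - 2 x1 mod 53 = 46^2 - 2*23 = 3
y3 = s (x1 - x3) - y1 mod 53 = 46 * (23 - 3) - 47 = 25

2P = (3, 25)


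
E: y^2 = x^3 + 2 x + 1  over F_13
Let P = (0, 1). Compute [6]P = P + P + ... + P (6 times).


k = 6 = 110_2 (binary, LSB first: 011)
Double-and-add from P = (0, 1):
  bit 0 = 0: acc unchanged = O
  bit 1 = 1: acc = O + (1, 11) = (1, 11)
  bit 2 = 1: acc = (1, 11) + (2, 0) = (1, 2)

6P = (1, 2)


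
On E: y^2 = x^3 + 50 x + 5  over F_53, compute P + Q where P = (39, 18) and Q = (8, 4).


P != Q, so use the chord formula.
s = (y2 - y1) / (x2 - x1) = (39) / (22) mod 53 = 9
x3 = s^2 - x1 - x2 mod 53 = 9^2 - 39 - 8 = 34
y3 = s (x1 - x3) - y1 mod 53 = 9 * (39 - 34) - 18 = 27

P + Q = (34, 27)


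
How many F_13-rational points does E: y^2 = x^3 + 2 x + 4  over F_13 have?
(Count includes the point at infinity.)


For each x in F_13, count y with y^2 = x^3 + 2 x + 4 mod 13:
  x = 0: RHS = 4, y in [2, 11]  -> 2 point(s)
  x = 2: RHS = 3, y in [4, 9]  -> 2 point(s)
  x = 5: RHS = 9, y in [3, 10]  -> 2 point(s)
  x = 7: RHS = 10, y in [6, 7]  -> 2 point(s)
  x = 8: RHS = 12, y in [5, 8]  -> 2 point(s)
  x = 9: RHS = 10, y in [6, 7]  -> 2 point(s)
  x = 10: RHS = 10, y in [6, 7]  -> 2 point(s)
  x = 12: RHS = 1, y in [1, 12]  -> 2 point(s)
Affine points: 16. Add the point at infinity: total = 17.

#E(F_13) = 17


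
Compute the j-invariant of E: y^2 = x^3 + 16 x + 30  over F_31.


Delta = -16(4 a^3 + 27 b^2) mod 31 = 25
-1728 * (4 a)^3 = -1728 * (4*16)^3 mod 31 = 2
j = 2 * 25^(-1) mod 31 = 10

j = 10 (mod 31)


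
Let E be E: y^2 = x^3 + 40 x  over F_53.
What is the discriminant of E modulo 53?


4 a^3 + 27 b^2 = 4*40^3 + 27*0^2 = 256000 + 0 = 256000
Delta = -16 * (256000) = -4096000
Delta mod 53 = 52

Delta = 52 (mod 53)


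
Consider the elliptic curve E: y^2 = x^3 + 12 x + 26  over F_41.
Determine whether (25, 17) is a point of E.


Check whether y^2 = x^3 + 12 x + 26 (mod 41) for (x, y) = (25, 17).
LHS: y^2 = 17^2 mod 41 = 2
RHS: x^3 + 12 x + 26 = 25^3 + 12*25 + 26 mod 41 = 2
LHS = RHS

Yes, on the curve


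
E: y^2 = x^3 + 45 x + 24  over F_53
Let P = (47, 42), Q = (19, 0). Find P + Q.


P != Q, so use the chord formula.
s = (y2 - y1) / (x2 - x1) = (11) / (25) mod 53 = 28
x3 = s^2 - x1 - x2 mod 53 = 28^2 - 47 - 19 = 29
y3 = s (x1 - x3) - y1 mod 53 = 28 * (47 - 29) - 42 = 38

P + Q = (29, 38)


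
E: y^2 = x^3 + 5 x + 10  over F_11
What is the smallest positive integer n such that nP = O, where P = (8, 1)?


Compute successive multiples of P until we hit O:
  1P = (8, 1)
  2P = (9, 5)
  3P = (10, 2)
  4P = (7, 5)
  5P = (1, 4)
  6P = (6, 6)
  7P = (6, 5)
  8P = (1, 7)
  ... (continuing to 13P)
  13P = O

ord(P) = 13


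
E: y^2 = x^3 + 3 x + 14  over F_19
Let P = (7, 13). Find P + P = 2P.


Doubling: s = (3 x1^2 + a) / (2 y1)
s = (3*7^2 + 3) / (2*13) mod 19 = 16
x3 = s^2 - 2 x1 mod 19 = 16^2 - 2*7 = 14
y3 = s (x1 - x3) - y1 mod 19 = 16 * (7 - 14) - 13 = 8

2P = (14, 8)


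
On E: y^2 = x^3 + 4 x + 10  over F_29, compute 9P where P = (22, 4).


k = 9 = 1001_2 (binary, LSB first: 1001)
Double-and-add from P = (22, 4):
  bit 0 = 1: acc = O + (22, 4) = (22, 4)
  bit 1 = 0: acc unchanged = (22, 4)
  bit 2 = 0: acc unchanged = (22, 4)
  bit 3 = 1: acc = (22, 4) + (3, 22) = (20, 17)

9P = (20, 17)


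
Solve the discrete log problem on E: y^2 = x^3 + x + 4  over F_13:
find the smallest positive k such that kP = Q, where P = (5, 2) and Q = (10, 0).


Enumerate multiples of P until we hit Q = (10, 0):
  1P = (5, 2)
  2P = (0, 2)
  3P = (8, 11)
  4P = (9, 12)
  5P = (2, 12)
  6P = (7, 9)
  7P = (10, 0)
Match found at i = 7.

k = 7


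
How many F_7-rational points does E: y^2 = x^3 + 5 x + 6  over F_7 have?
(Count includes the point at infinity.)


For each x in F_7, count y with y^2 = x^3 + 5 x + 6 mod 7:
  x = 5: RHS = 2, y in [3, 4]  -> 2 point(s)
  x = 6: RHS = 0, y in [0]  -> 1 point(s)
Affine points: 3. Add the point at infinity: total = 4.

#E(F_7) = 4


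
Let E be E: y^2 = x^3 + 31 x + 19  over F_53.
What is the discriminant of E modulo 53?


4 a^3 + 27 b^2 = 4*31^3 + 27*19^2 = 119164 + 9747 = 128911
Delta = -16 * (128911) = -2062576
Delta mod 53 = 25

Delta = 25 (mod 53)


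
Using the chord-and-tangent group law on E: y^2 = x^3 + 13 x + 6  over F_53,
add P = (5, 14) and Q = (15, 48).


P != Q, so use the chord formula.
s = (y2 - y1) / (x2 - x1) = (34) / (10) mod 53 = 14
x3 = s^2 - x1 - x2 mod 53 = 14^2 - 5 - 15 = 17
y3 = s (x1 - x3) - y1 mod 53 = 14 * (5 - 17) - 14 = 30

P + Q = (17, 30)


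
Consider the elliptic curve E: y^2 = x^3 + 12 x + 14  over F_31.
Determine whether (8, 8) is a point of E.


Check whether y^2 = x^3 + 12 x + 14 (mod 31) for (x, y) = (8, 8).
LHS: y^2 = 8^2 mod 31 = 2
RHS: x^3 + 12 x + 14 = 8^3 + 12*8 + 14 mod 31 = 2
LHS = RHS

Yes, on the curve


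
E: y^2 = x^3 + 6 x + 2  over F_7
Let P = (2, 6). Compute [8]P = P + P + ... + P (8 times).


k = 8 = 1000_2 (binary, LSB first: 0001)
Double-and-add from P = (2, 6):
  bit 0 = 0: acc unchanged = O
  bit 1 = 0: acc unchanged = O
  bit 2 = 0: acc unchanged = O
  bit 3 = 1: acc = O + (2, 1) = (2, 1)

8P = (2, 1)


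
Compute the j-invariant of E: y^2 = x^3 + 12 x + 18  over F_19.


Delta = -16(4 a^3 + 27 b^2) mod 19 = 12
-1728 * (4 a)^3 = -1728 * (4*12)^3 mod 19 = 12
j = 12 * 12^(-1) mod 19 = 1

j = 1 (mod 19)


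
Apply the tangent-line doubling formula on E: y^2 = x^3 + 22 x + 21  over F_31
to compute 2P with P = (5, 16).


Doubling: s = (3 x1^2 + a) / (2 y1)
s = (3*5^2 + 22) / (2*16) mod 31 = 4
x3 = s^2 - 2 x1 mod 31 = 4^2 - 2*5 = 6
y3 = s (x1 - x3) - y1 mod 31 = 4 * (5 - 6) - 16 = 11

2P = (6, 11)


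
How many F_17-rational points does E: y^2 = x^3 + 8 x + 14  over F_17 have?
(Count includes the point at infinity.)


For each x in F_17, count y with y^2 = x^3 + 8 x + 14 mod 17:
  x = 2: RHS = 4, y in [2, 15]  -> 2 point(s)
  x = 4: RHS = 8, y in [5, 12]  -> 2 point(s)
  x = 5: RHS = 9, y in [3, 14]  -> 2 point(s)
  x = 9: RHS = 16, y in [4, 13]  -> 2 point(s)
  x = 12: RHS = 2, y in [6, 11]  -> 2 point(s)
Affine points: 10. Add the point at infinity: total = 11.

#E(F_17) = 11


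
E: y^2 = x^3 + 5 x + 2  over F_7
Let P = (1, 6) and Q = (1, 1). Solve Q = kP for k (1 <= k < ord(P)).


Enumerate multiples of P until we hit Q = (1, 1):
  1P = (1, 6)
  2P = (0, 4)
  3P = (3, 4)
  4P = (4, 4)
  5P = (4, 3)
  6P = (3, 3)
  7P = (0, 3)
  8P = (1, 1)
Match found at i = 8.

k = 8


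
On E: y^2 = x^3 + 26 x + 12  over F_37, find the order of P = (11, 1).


Compute successive multiples of P until we hit O:
  1P = (11, 1)
  2P = (22, 24)
  3P = (31, 11)
  4P = (23, 30)
  5P = (24, 20)
  6P = (28, 14)
  7P = (32, 33)
  8P = (35, 10)
  ... (continuing to 29P)
  29P = O

ord(P) = 29


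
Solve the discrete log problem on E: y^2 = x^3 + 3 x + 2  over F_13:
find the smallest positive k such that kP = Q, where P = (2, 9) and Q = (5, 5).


Enumerate multiples of P until we hit Q = (5, 5):
  1P = (2, 9)
  2P = (5, 8)
  3P = (9, 2)
  4P = (3, 5)
  5P = (11, 1)
  6P = (4, 0)
  7P = (11, 12)
  8P = (3, 8)
  9P = (9, 11)
  10P = (5, 5)
Match found at i = 10.

k = 10


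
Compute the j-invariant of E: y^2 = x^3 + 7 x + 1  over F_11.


Delta = -16(4 a^3 + 27 b^2) mod 11 = 1
-1728 * (4 a)^3 = -1728 * (4*7)^3 mod 11 = 4
j = 4 * 1^(-1) mod 11 = 4

j = 4 (mod 11)


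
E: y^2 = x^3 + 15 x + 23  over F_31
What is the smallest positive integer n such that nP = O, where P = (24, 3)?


Compute successive multiples of P until we hit O:
  1P = (24, 3)
  2P = (30, 21)
  3P = (17, 18)
  4P = (18, 24)
  5P = (9, 22)
  6P = (16, 22)
  7P = (1, 16)
  8P = (13, 11)
  ... (continuing to 34P)
  34P = O

ord(P) = 34


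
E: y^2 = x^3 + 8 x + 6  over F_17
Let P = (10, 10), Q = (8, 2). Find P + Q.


P != Q, so use the chord formula.
s = (y2 - y1) / (x2 - x1) = (9) / (15) mod 17 = 4
x3 = s^2 - x1 - x2 mod 17 = 4^2 - 10 - 8 = 15
y3 = s (x1 - x3) - y1 mod 17 = 4 * (10 - 15) - 10 = 4

P + Q = (15, 4)


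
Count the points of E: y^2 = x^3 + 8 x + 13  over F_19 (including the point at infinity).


For each x in F_19, count y with y^2 = x^3 + 8 x + 13 mod 19:
  x = 3: RHS = 7, y in [8, 11]  -> 2 point(s)
  x = 5: RHS = 7, y in [8, 11]  -> 2 point(s)
  x = 6: RHS = 11, y in [7, 12]  -> 2 point(s)
  x = 8: RHS = 0, y in [0]  -> 1 point(s)
  x = 9: RHS = 16, y in [4, 15]  -> 2 point(s)
  x = 11: RHS = 7, y in [8, 11]  -> 2 point(s)
  x = 14: RHS = 0, y in [0]  -> 1 point(s)
  x = 16: RHS = 0, y in [0]  -> 1 point(s)
  x = 18: RHS = 4, y in [2, 17]  -> 2 point(s)
Affine points: 15. Add the point at infinity: total = 16.

#E(F_19) = 16


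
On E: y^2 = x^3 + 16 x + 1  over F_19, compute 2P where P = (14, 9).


Doubling: s = (3 x1^2 + a) / (2 y1)
s = (3*14^2 + 16) / (2*9) mod 19 = 4
x3 = s^2 - 2 x1 mod 19 = 4^2 - 2*14 = 7
y3 = s (x1 - x3) - y1 mod 19 = 4 * (14 - 7) - 9 = 0

2P = (7, 0)


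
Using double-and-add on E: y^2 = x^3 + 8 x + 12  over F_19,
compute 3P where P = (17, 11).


k = 3 = 11_2 (binary, LSB first: 11)
Double-and-add from P = (17, 11):
  bit 0 = 1: acc = O + (17, 11) = (17, 11)
  bit 1 = 1: acc = (17, 11) + (2, 13) = (5, 14)

3P = (5, 14)


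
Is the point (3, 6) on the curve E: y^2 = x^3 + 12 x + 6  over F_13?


Check whether y^2 = x^3 + 12 x + 6 (mod 13) for (x, y) = (3, 6).
LHS: y^2 = 6^2 mod 13 = 10
RHS: x^3 + 12 x + 6 = 3^3 + 12*3 + 6 mod 13 = 4
LHS != RHS

No, not on the curve


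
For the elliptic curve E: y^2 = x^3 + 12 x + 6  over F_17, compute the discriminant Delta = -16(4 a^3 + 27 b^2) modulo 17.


4 a^3 + 27 b^2 = 4*12^3 + 27*6^2 = 6912 + 972 = 7884
Delta = -16 * (7884) = -126144
Delta mod 17 = 13

Delta = 13 (mod 17)


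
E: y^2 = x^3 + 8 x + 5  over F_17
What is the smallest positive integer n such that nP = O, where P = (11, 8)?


Compute successive multiples of P until we hit O:
  1P = (11, 8)
  2P = (4, 13)
  3P = (15, 7)
  4P = (7, 8)
  5P = (16, 9)
  6P = (5, 0)
  7P = (16, 8)
  8P = (7, 9)
  ... (continuing to 12P)
  12P = O

ord(P) = 12


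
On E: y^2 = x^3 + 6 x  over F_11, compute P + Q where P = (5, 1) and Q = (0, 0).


P != Q, so use the chord formula.
s = (y2 - y1) / (x2 - x1) = (10) / (6) mod 11 = 9
x3 = s^2 - x1 - x2 mod 11 = 9^2 - 5 - 0 = 10
y3 = s (x1 - x3) - y1 mod 11 = 9 * (5 - 10) - 1 = 9

P + Q = (10, 9)


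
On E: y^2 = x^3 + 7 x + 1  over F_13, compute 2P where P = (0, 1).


k = 2 = 10_2 (binary, LSB first: 01)
Double-and-add from P = (0, 1):
  bit 0 = 0: acc unchanged = O
  bit 1 = 1: acc = O + (9, 0) = (9, 0)

2P = (9, 0)


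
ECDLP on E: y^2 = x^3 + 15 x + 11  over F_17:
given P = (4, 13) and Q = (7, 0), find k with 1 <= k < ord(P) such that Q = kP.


Enumerate multiples of P until we hit Q = (7, 0):
  1P = (4, 13)
  2P = (7, 0)
Match found at i = 2.

k = 2


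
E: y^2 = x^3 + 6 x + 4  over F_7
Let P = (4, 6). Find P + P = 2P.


Doubling: s = (3 x1^2 + a) / (2 y1)
s = (3*4^2 + 6) / (2*6) mod 7 = 1
x3 = s^2 - 2 x1 mod 7 = 1^2 - 2*4 = 0
y3 = s (x1 - x3) - y1 mod 7 = 1 * (4 - 0) - 6 = 5

2P = (0, 5)


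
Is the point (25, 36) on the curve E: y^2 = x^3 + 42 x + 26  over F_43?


Check whether y^2 = x^3 + 42 x + 26 (mod 43) for (x, y) = (25, 36).
LHS: y^2 = 36^2 mod 43 = 6
RHS: x^3 + 42 x + 26 = 25^3 + 42*25 + 26 mod 43 = 17
LHS != RHS

No, not on the curve


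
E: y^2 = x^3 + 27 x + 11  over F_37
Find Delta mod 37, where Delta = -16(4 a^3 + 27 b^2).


4 a^3 + 27 b^2 = 4*27^3 + 27*11^2 = 78732 + 3267 = 81999
Delta = -16 * (81999) = -1311984
Delta mod 37 = 36

Delta = 36 (mod 37)


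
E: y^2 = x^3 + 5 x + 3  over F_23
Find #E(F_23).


For each x in F_23, count y with y^2 = x^3 + 5 x + 3 mod 23:
  x = 0: RHS = 3, y in [7, 16]  -> 2 point(s)
  x = 1: RHS = 9, y in [3, 20]  -> 2 point(s)
  x = 4: RHS = 18, y in [8, 15]  -> 2 point(s)
  x = 7: RHS = 13, y in [6, 17]  -> 2 point(s)
  x = 8: RHS = 3, y in [7, 16]  -> 2 point(s)
  x = 9: RHS = 18, y in [8, 15]  -> 2 point(s)
  x = 10: RHS = 18, y in [8, 15]  -> 2 point(s)
  x = 11: RHS = 9, y in [3, 20]  -> 2 point(s)
  x = 15: RHS = 3, y in [7, 16]  -> 2 point(s)
  x = 16: RHS = 16, y in [4, 19]  -> 2 point(s)
  x = 21: RHS = 8, y in [10, 13]  -> 2 point(s)
Affine points: 22. Add the point at infinity: total = 23.

#E(F_23) = 23


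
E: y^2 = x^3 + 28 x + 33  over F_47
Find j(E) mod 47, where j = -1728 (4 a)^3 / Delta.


Delta = -16(4 a^3 + 27 b^2) mod 47 = 18
-1728 * (4 a)^3 = -1728 * (4*28)^3 mod 47 = 44
j = 44 * 18^(-1) mod 47 = 39

j = 39 (mod 47)


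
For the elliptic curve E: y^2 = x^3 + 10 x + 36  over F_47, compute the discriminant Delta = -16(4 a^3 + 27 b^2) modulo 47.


4 a^3 + 27 b^2 = 4*10^3 + 27*36^2 = 4000 + 34992 = 38992
Delta = -16 * (38992) = -623872
Delta mod 47 = 6

Delta = 6 (mod 47)


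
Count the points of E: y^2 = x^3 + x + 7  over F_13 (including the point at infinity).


For each x in F_13, count y with y^2 = x^3 + 1 x + 7 mod 13:
  x = 1: RHS = 9, y in [3, 10]  -> 2 point(s)
  x = 2: RHS = 4, y in [2, 11]  -> 2 point(s)
  x = 4: RHS = 10, y in [6, 7]  -> 2 point(s)
  x = 9: RHS = 4, y in [2, 11]  -> 2 point(s)
  x = 10: RHS = 3, y in [4, 9]  -> 2 point(s)
  x = 11: RHS = 10, y in [6, 7]  -> 2 point(s)
Affine points: 12. Add the point at infinity: total = 13.

#E(F_13) = 13


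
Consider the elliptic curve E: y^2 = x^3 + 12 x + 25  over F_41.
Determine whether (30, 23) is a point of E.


Check whether y^2 = x^3 + 12 x + 25 (mod 41) for (x, y) = (30, 23).
LHS: y^2 = 23^2 mod 41 = 37
RHS: x^3 + 12 x + 25 = 30^3 + 12*30 + 25 mod 41 = 38
LHS != RHS

No, not on the curve


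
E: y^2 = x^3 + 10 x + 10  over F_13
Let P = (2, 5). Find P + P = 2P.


Doubling: s = (3 x1^2 + a) / (2 y1)
s = (3*2^2 + 10) / (2*5) mod 13 = 10
x3 = s^2 - 2 x1 mod 13 = 10^2 - 2*2 = 5
y3 = s (x1 - x3) - y1 mod 13 = 10 * (2 - 5) - 5 = 4

2P = (5, 4)


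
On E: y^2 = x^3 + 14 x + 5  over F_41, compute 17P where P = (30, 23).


k = 17 = 10001_2 (binary, LSB first: 10001)
Double-and-add from P = (30, 23):
  bit 0 = 1: acc = O + (30, 23) = (30, 23)
  bit 1 = 0: acc unchanged = (30, 23)
  bit 2 = 0: acc unchanged = (30, 23)
  bit 3 = 0: acc unchanged = (30, 23)
  bit 4 = 1: acc = (30, 23) + (1, 15) = (15, 8)

17P = (15, 8)


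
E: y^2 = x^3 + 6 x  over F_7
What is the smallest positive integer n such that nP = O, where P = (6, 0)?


Compute successive multiples of P until we hit O:
  1P = (6, 0)
  2P = O

ord(P) = 2


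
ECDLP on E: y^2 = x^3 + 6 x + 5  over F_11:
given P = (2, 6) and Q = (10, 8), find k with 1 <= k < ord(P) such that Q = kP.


Enumerate multiples of P until we hit Q = (10, 8):
  1P = (2, 6)
  2P = (1, 1)
  3P = (0, 4)
  4P = (10, 8)
Match found at i = 4.

k = 4


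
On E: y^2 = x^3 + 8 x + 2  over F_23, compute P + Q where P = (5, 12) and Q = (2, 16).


P != Q, so use the chord formula.
s = (y2 - y1) / (x2 - x1) = (4) / (20) mod 23 = 14
x3 = s^2 - x1 - x2 mod 23 = 14^2 - 5 - 2 = 5
y3 = s (x1 - x3) - y1 mod 23 = 14 * (5 - 5) - 12 = 11

P + Q = (5, 11)


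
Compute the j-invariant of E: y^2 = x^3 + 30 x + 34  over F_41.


Delta = -16(4 a^3 + 27 b^2) mod 41 = 15
-1728 * (4 a)^3 = -1728 * (4*30)^3 mod 41 = 39
j = 39 * 15^(-1) mod 41 = 19

j = 19 (mod 41)


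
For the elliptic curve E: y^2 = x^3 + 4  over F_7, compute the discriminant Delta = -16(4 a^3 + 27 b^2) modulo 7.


4 a^3 + 27 b^2 = 4*0^3 + 27*4^2 = 0 + 432 = 432
Delta = -16 * (432) = -6912
Delta mod 7 = 4

Delta = 4 (mod 7)


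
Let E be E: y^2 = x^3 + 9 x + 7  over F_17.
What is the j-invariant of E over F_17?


Delta = -16(4 a^3 + 27 b^2) mod 17 = 6
-1728 * (4 a)^3 = -1728 * (4*9)^3 mod 17 = 14
j = 14 * 6^(-1) mod 17 = 8

j = 8 (mod 17)


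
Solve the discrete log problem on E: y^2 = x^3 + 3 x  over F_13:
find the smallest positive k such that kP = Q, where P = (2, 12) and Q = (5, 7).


Enumerate multiples of P until we hit Q = (5, 7):
  1P = (2, 12)
  2P = (10, 9)
  3P = (5, 7)
Match found at i = 3.

k = 3


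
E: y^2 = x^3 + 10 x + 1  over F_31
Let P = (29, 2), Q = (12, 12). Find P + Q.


P != Q, so use the chord formula.
s = (y2 - y1) / (x2 - x1) = (10) / (14) mod 31 = 14
x3 = s^2 - x1 - x2 mod 31 = 14^2 - 29 - 12 = 0
y3 = s (x1 - x3) - y1 mod 31 = 14 * (29 - 0) - 2 = 1

P + Q = (0, 1)


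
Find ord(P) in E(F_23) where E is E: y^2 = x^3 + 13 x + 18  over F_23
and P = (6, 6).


Compute successive multiples of P until we hit O:
  1P = (6, 6)
  2P = (17, 0)
  3P = (6, 17)
  4P = O

ord(P) = 4


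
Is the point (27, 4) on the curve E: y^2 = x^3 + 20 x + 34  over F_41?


Check whether y^2 = x^3 + 20 x + 34 (mod 41) for (x, y) = (27, 4).
LHS: y^2 = 4^2 mod 41 = 16
RHS: x^3 + 20 x + 34 = 27^3 + 20*27 + 34 mod 41 = 3
LHS != RHS

No, not on the curve


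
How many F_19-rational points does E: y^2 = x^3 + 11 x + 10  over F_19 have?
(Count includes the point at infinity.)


For each x in F_19, count y with y^2 = x^3 + 11 x + 10 mod 19:
  x = 4: RHS = 4, y in [2, 17]  -> 2 point(s)
  x = 5: RHS = 0, y in [0]  -> 1 point(s)
  x = 6: RHS = 7, y in [8, 11]  -> 2 point(s)
  x = 14: RHS = 1, y in [1, 18]  -> 2 point(s)
  x = 15: RHS = 16, y in [4, 15]  -> 2 point(s)
  x = 16: RHS = 7, y in [8, 11]  -> 2 point(s)
  x = 18: RHS = 17, y in [6, 13]  -> 2 point(s)
Affine points: 13. Add the point at infinity: total = 14.

#E(F_19) = 14


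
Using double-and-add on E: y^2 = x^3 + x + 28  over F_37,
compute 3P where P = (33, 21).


k = 3 = 11_2 (binary, LSB first: 11)
Double-and-add from P = (33, 21):
  bit 0 = 1: acc = O + (33, 21) = (33, 21)
  bit 1 = 1: acc = (33, 21) + (33, 16) = O

3P = O


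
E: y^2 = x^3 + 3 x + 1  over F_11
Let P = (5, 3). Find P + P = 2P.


Doubling: s = (3 x1^2 + a) / (2 y1)
s = (3*5^2 + 3) / (2*3) mod 11 = 2
x3 = s^2 - 2 x1 mod 11 = 2^2 - 2*5 = 5
y3 = s (x1 - x3) - y1 mod 11 = 2 * (5 - 5) - 3 = 8

2P = (5, 8)


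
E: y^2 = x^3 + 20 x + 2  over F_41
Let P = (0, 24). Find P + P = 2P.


Doubling: s = (3 x1^2 + a) / (2 y1)
s = (3*0^2 + 20) / (2*24) mod 41 = 38
x3 = s^2 - 2 x1 mod 41 = 38^2 - 2*0 = 9
y3 = s (x1 - x3) - y1 mod 41 = 38 * (0 - 9) - 24 = 3

2P = (9, 3)


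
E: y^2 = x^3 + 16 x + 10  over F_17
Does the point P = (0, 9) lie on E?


Check whether y^2 = x^3 + 16 x + 10 (mod 17) for (x, y) = (0, 9).
LHS: y^2 = 9^2 mod 17 = 13
RHS: x^3 + 16 x + 10 = 0^3 + 16*0 + 10 mod 17 = 10
LHS != RHS

No, not on the curve


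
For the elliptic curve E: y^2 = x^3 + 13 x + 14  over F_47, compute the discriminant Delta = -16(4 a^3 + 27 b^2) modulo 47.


4 a^3 + 27 b^2 = 4*13^3 + 27*14^2 = 8788 + 5292 = 14080
Delta = -16 * (14080) = -225280
Delta mod 47 = 38

Delta = 38 (mod 47)


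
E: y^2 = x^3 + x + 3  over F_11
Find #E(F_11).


For each x in F_11, count y with y^2 = x^3 + 1 x + 3 mod 11:
  x = 0: RHS = 3, y in [5, 6]  -> 2 point(s)
  x = 1: RHS = 5, y in [4, 7]  -> 2 point(s)
  x = 3: RHS = 0, y in [0]  -> 1 point(s)
  x = 4: RHS = 5, y in [4, 7]  -> 2 point(s)
  x = 5: RHS = 1, y in [1, 10]  -> 2 point(s)
  x = 6: RHS = 5, y in [4, 7]  -> 2 point(s)
  x = 7: RHS = 1, y in [1, 10]  -> 2 point(s)
  x = 9: RHS = 4, y in [2, 9]  -> 2 point(s)
  x = 10: RHS = 1, y in [1, 10]  -> 2 point(s)
Affine points: 17. Add the point at infinity: total = 18.

#E(F_11) = 18


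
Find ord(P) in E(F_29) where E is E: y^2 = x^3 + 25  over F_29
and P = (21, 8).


Compute successive multiples of P until we hit O:
  1P = (21, 8)
  2P = (15, 6)
  3P = (6, 26)
  4P = (22, 28)
  5P = (9, 0)
  6P = (22, 1)
  7P = (6, 3)
  8P = (15, 23)
  ... (continuing to 10P)
  10P = O

ord(P) = 10


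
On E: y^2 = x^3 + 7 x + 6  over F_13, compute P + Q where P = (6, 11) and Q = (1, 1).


P != Q, so use the chord formula.
s = (y2 - y1) / (x2 - x1) = (3) / (8) mod 13 = 2
x3 = s^2 - x1 - x2 mod 13 = 2^2 - 6 - 1 = 10
y3 = s (x1 - x3) - y1 mod 13 = 2 * (6 - 10) - 11 = 7

P + Q = (10, 7)


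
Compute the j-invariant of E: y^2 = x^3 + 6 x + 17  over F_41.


Delta = -16(4 a^3 + 27 b^2) mod 41 = 31
-1728 * (4 a)^3 = -1728 * (4*6)^3 mod 41 = 40
j = 40 * 31^(-1) mod 41 = 37

j = 37 (mod 41)


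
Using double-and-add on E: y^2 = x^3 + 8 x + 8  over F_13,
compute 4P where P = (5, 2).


k = 4 = 100_2 (binary, LSB first: 001)
Double-and-add from P = (5, 2):
  bit 0 = 0: acc unchanged = O
  bit 1 = 0: acc unchanged = O
  bit 2 = 1: acc = O + (8, 8) = (8, 8)

4P = (8, 8)


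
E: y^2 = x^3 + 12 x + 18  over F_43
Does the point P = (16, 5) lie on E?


Check whether y^2 = x^3 + 12 x + 18 (mod 43) for (x, y) = (16, 5).
LHS: y^2 = 5^2 mod 43 = 25
RHS: x^3 + 12 x + 18 = 16^3 + 12*16 + 18 mod 43 = 6
LHS != RHS

No, not on the curve


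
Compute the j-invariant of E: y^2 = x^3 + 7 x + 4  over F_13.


Delta = -16(4 a^3 + 27 b^2) mod 13 = 9
-1728 * (4 a)^3 = -1728 * (4*7)^3 mod 13 = 8
j = 8 * 9^(-1) mod 13 = 11

j = 11 (mod 13)


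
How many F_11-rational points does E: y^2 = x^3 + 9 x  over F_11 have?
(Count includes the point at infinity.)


For each x in F_11, count y with y^2 = x^3 + 9 x + 0 mod 11:
  x = 0: RHS = 0, y in [0]  -> 1 point(s)
  x = 2: RHS = 4, y in [2, 9]  -> 2 point(s)
  x = 4: RHS = 1, y in [1, 10]  -> 2 point(s)
  x = 5: RHS = 5, y in [4, 7]  -> 2 point(s)
  x = 8: RHS = 1, y in [1, 10]  -> 2 point(s)
  x = 10: RHS = 1, y in [1, 10]  -> 2 point(s)
Affine points: 11. Add the point at infinity: total = 12.

#E(F_11) = 12


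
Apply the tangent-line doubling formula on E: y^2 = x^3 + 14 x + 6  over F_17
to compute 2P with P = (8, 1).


Doubling: s = (3 x1^2 + a) / (2 y1)
s = (3*8^2 + 14) / (2*1) mod 17 = 1
x3 = s^2 - 2 x1 mod 17 = 1^2 - 2*8 = 2
y3 = s (x1 - x3) - y1 mod 17 = 1 * (8 - 2) - 1 = 5

2P = (2, 5)


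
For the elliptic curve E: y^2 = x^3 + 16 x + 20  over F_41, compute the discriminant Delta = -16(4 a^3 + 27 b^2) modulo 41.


4 a^3 + 27 b^2 = 4*16^3 + 27*20^2 = 16384 + 10800 = 27184
Delta = -16 * (27184) = -434944
Delta mod 41 = 25

Delta = 25 (mod 41)


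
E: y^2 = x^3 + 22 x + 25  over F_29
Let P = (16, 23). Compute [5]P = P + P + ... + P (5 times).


k = 5 = 101_2 (binary, LSB first: 101)
Double-and-add from P = (16, 23):
  bit 0 = 1: acc = O + (16, 23) = (16, 23)
  bit 1 = 0: acc unchanged = (16, 23)
  bit 2 = 1: acc = (16, 23) + (12, 4) = (0, 24)

5P = (0, 24)


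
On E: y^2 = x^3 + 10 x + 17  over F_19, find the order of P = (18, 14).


Compute successive multiples of P until we hit O:
  1P = (18, 14)
  2P = (13, 8)
  3P = (13, 11)
  4P = (18, 5)
  5P = O

ord(P) = 5


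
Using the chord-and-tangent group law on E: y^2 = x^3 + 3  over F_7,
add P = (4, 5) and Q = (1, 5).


P != Q, so use the chord formula.
s = (y2 - y1) / (x2 - x1) = (0) / (4) mod 7 = 0
x3 = s^2 - x1 - x2 mod 7 = 0^2 - 4 - 1 = 2
y3 = s (x1 - x3) - y1 mod 7 = 0 * (4 - 2) - 5 = 2

P + Q = (2, 2)


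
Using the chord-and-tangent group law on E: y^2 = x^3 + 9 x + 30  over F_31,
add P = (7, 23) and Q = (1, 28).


P != Q, so use the chord formula.
s = (y2 - y1) / (x2 - x1) = (5) / (25) mod 31 = 25
x3 = s^2 - x1 - x2 mod 31 = 25^2 - 7 - 1 = 28
y3 = s (x1 - x3) - y1 mod 31 = 25 * (7 - 28) - 23 = 10

P + Q = (28, 10)


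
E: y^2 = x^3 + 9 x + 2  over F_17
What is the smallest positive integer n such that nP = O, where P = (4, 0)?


Compute successive multiples of P until we hit O:
  1P = (4, 0)
  2P = O

ord(P) = 2


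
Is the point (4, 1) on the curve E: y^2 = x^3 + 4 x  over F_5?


Check whether y^2 = x^3 + 4 x + 0 (mod 5) for (x, y) = (4, 1).
LHS: y^2 = 1^2 mod 5 = 1
RHS: x^3 + 4 x + 0 = 4^3 + 4*4 + 0 mod 5 = 0
LHS != RHS

No, not on the curve


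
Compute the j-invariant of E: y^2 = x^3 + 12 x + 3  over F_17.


Delta = -16(4 a^3 + 27 b^2) mod 17 = 15
-1728 * (4 a)^3 = -1728 * (4*12)^3 mod 17 = 8
j = 8 * 15^(-1) mod 17 = 13

j = 13 (mod 17)


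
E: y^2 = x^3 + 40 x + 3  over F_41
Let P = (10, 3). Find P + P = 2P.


Doubling: s = (3 x1^2 + a) / (2 y1)
s = (3*10^2 + 40) / (2*3) mod 41 = 2
x3 = s^2 - 2 x1 mod 41 = 2^2 - 2*10 = 25
y3 = s (x1 - x3) - y1 mod 41 = 2 * (10 - 25) - 3 = 8

2P = (25, 8)


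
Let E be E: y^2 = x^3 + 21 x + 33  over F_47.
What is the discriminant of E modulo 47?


4 a^3 + 27 b^2 = 4*21^3 + 27*33^2 = 37044 + 29403 = 66447
Delta = -16 * (66447) = -1063152
Delta mod 47 = 35

Delta = 35 (mod 47)


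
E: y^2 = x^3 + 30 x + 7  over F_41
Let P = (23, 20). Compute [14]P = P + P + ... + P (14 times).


k = 14 = 1110_2 (binary, LSB first: 0111)
Double-and-add from P = (23, 20):
  bit 0 = 0: acc unchanged = O
  bit 1 = 1: acc = O + (32, 19) = (32, 19)
  bit 2 = 1: acc = (32, 19) + (17, 10) = (35, 12)
  bit 3 = 1: acc = (35, 12) + (25, 33) = (26, 6)

14P = (26, 6)


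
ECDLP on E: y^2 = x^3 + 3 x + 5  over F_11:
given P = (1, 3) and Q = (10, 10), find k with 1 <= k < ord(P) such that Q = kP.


Enumerate multiples of P until we hit Q = (10, 10):
  1P = (1, 3)
  2P = (10, 10)
Match found at i = 2.

k = 2


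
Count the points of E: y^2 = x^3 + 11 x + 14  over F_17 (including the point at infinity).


For each x in F_17, count y with y^2 = x^3 + 11 x + 14 mod 17:
  x = 1: RHS = 9, y in [3, 14]  -> 2 point(s)
  x = 7: RHS = 9, y in [3, 14]  -> 2 point(s)
  x = 8: RHS = 2, y in [6, 11]  -> 2 point(s)
  x = 9: RHS = 9, y in [3, 14]  -> 2 point(s)
  x = 10: RHS = 2, y in [6, 11]  -> 2 point(s)
  x = 11: RHS = 4, y in [2, 15]  -> 2 point(s)
  x = 12: RHS = 4, y in [2, 15]  -> 2 point(s)
  x = 13: RHS = 8, y in [5, 12]  -> 2 point(s)
  x = 15: RHS = 1, y in [1, 16]  -> 2 point(s)
  x = 16: RHS = 2, y in [6, 11]  -> 2 point(s)
Affine points: 20. Add the point at infinity: total = 21.

#E(F_17) = 21


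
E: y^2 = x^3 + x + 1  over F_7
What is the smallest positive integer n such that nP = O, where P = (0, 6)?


Compute successive multiples of P until we hit O:
  1P = (0, 6)
  2P = (2, 2)
  3P = (2, 5)
  4P = (0, 1)
  5P = O

ord(P) = 5


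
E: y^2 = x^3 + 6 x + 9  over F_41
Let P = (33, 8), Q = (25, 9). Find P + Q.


P != Q, so use the chord formula.
s = (y2 - y1) / (x2 - x1) = (1) / (33) mod 41 = 5
x3 = s^2 - x1 - x2 mod 41 = 5^2 - 33 - 25 = 8
y3 = s (x1 - x3) - y1 mod 41 = 5 * (33 - 8) - 8 = 35

P + Q = (8, 35)


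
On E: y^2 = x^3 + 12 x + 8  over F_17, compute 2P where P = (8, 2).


Doubling: s = (3 x1^2 + a) / (2 y1)
s = (3*8^2 + 12) / (2*2) mod 17 = 0
x3 = s^2 - 2 x1 mod 17 = 0^2 - 2*8 = 1
y3 = s (x1 - x3) - y1 mod 17 = 0 * (8 - 1) - 2 = 15

2P = (1, 15)


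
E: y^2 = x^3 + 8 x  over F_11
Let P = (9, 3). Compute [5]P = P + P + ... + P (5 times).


k = 5 = 101_2 (binary, LSB first: 101)
Double-and-add from P = (9, 3):
  bit 0 = 1: acc = O + (9, 3) = (9, 3)
  bit 1 = 0: acc unchanged = (9, 3)
  bit 2 = 1: acc = (9, 3) + (9, 3) = (9, 8)

5P = (9, 8)


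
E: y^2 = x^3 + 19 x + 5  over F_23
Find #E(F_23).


For each x in F_23, count y with y^2 = x^3 + 19 x + 5 mod 23:
  x = 1: RHS = 2, y in [5, 18]  -> 2 point(s)
  x = 5: RHS = 18, y in [8, 15]  -> 2 point(s)
  x = 6: RHS = 13, y in [6, 17]  -> 2 point(s)
  x = 8: RHS = 2, y in [5, 18]  -> 2 point(s)
  x = 9: RHS = 8, y in [10, 13]  -> 2 point(s)
  x = 11: RHS = 4, y in [2, 21]  -> 2 point(s)
  x = 12: RHS = 6, y in [11, 12]  -> 2 point(s)
  x = 14: RHS = 2, y in [5, 18]  -> 2 point(s)
  x = 15: RHS = 8, y in [10, 13]  -> 2 point(s)
  x = 16: RHS = 12, y in [9, 14]  -> 2 point(s)
  x = 19: RHS = 3, y in [7, 16]  -> 2 point(s)
  x = 20: RHS = 13, y in [6, 17]  -> 2 point(s)
  x = 22: RHS = 8, y in [10, 13]  -> 2 point(s)
Affine points: 26. Add the point at infinity: total = 27.

#E(F_23) = 27


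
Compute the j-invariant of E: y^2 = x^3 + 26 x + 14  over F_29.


Delta = -16(4 a^3 + 27 b^2) mod 29 = 25
-1728 * (4 a)^3 = -1728 * (4*26)^3 mod 29 = 28
j = 28 * 25^(-1) mod 29 = 22

j = 22 (mod 29)


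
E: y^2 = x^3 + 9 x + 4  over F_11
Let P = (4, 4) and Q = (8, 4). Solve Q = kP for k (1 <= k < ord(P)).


Enumerate multiples of P until we hit Q = (8, 4):
  1P = (4, 4)
  2P = (1, 5)
  3P = (0, 2)
  4P = (10, 4)
  5P = (8, 7)
  6P = (3, 5)
  7P = (5, 8)
  8P = (7, 6)
  9P = (9, 0)
  10P = (7, 5)
  11P = (5, 3)
  12P = (3, 6)
  13P = (8, 4)
Match found at i = 13.

k = 13


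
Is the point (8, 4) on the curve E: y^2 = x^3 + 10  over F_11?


Check whether y^2 = x^3 + 0 x + 10 (mod 11) for (x, y) = (8, 4).
LHS: y^2 = 4^2 mod 11 = 5
RHS: x^3 + 0 x + 10 = 8^3 + 0*8 + 10 mod 11 = 5
LHS = RHS

Yes, on the curve


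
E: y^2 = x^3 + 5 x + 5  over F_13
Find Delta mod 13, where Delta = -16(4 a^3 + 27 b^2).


4 a^3 + 27 b^2 = 4*5^3 + 27*5^2 = 500 + 675 = 1175
Delta = -16 * (1175) = -18800
Delta mod 13 = 11

Delta = 11 (mod 13)


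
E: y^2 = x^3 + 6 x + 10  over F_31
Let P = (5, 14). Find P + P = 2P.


Doubling: s = (3 x1^2 + a) / (2 y1)
s = (3*5^2 + 6) / (2*14) mod 31 = 4
x3 = s^2 - 2 x1 mod 31 = 4^2 - 2*5 = 6
y3 = s (x1 - x3) - y1 mod 31 = 4 * (5 - 6) - 14 = 13

2P = (6, 13)


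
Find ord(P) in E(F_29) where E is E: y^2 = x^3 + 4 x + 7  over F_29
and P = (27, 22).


Compute successive multiples of P until we hit O:
  1P = (27, 22)
  2P = (13, 20)
  3P = (5, 6)
  4P = (4, 0)
  5P = (5, 23)
  6P = (13, 9)
  7P = (27, 7)
  8P = O

ord(P) = 8


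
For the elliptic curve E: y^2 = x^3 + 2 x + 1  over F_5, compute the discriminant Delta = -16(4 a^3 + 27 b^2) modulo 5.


4 a^3 + 27 b^2 = 4*2^3 + 27*1^2 = 32 + 27 = 59
Delta = -16 * (59) = -944
Delta mod 5 = 1

Delta = 1 (mod 5)


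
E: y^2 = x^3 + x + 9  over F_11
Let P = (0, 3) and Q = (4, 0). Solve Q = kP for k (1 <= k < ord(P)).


Enumerate multiples of P until we hit Q = (4, 0):
  1P = (0, 3)
  2P = (4, 0)
Match found at i = 2.

k = 2


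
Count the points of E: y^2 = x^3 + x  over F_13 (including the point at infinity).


For each x in F_13, count y with y^2 = x^3 + 1 x + 0 mod 13:
  x = 0: RHS = 0, y in [0]  -> 1 point(s)
  x = 2: RHS = 10, y in [6, 7]  -> 2 point(s)
  x = 3: RHS = 4, y in [2, 11]  -> 2 point(s)
  x = 4: RHS = 3, y in [4, 9]  -> 2 point(s)
  x = 5: RHS = 0, y in [0]  -> 1 point(s)
  x = 6: RHS = 1, y in [1, 12]  -> 2 point(s)
  x = 7: RHS = 12, y in [5, 8]  -> 2 point(s)
  x = 8: RHS = 0, y in [0]  -> 1 point(s)
  x = 9: RHS = 10, y in [6, 7]  -> 2 point(s)
  x = 10: RHS = 9, y in [3, 10]  -> 2 point(s)
  x = 11: RHS = 3, y in [4, 9]  -> 2 point(s)
Affine points: 19. Add the point at infinity: total = 20.

#E(F_13) = 20


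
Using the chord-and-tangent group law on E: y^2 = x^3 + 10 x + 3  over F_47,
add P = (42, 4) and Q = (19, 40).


P != Q, so use the chord formula.
s = (y2 - y1) / (x2 - x1) = (36) / (24) mod 47 = 25
x3 = s^2 - x1 - x2 mod 47 = 25^2 - 42 - 19 = 0
y3 = s (x1 - x3) - y1 mod 47 = 25 * (42 - 0) - 4 = 12

P + Q = (0, 12)


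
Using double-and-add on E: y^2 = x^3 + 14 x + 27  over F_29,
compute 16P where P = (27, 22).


k = 16 = 10000_2 (binary, LSB first: 00001)
Double-and-add from P = (27, 22):
  bit 0 = 0: acc unchanged = O
  bit 1 = 0: acc unchanged = O
  bit 2 = 0: acc unchanged = O
  bit 3 = 0: acc unchanged = O
  bit 4 = 1: acc = O + (24, 8) = (24, 8)

16P = (24, 8)


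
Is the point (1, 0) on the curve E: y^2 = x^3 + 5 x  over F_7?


Check whether y^2 = x^3 + 5 x + 0 (mod 7) for (x, y) = (1, 0).
LHS: y^2 = 0^2 mod 7 = 0
RHS: x^3 + 5 x + 0 = 1^3 + 5*1 + 0 mod 7 = 6
LHS != RHS

No, not on the curve


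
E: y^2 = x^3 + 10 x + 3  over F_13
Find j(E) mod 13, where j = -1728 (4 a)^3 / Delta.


Delta = -16(4 a^3 + 27 b^2) mod 13 = 11
-1728 * (4 a)^3 = -1728 * (4*10)^3 mod 13 = 1
j = 1 * 11^(-1) mod 13 = 6

j = 6 (mod 13)


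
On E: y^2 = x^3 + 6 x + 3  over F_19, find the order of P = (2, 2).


Compute successive multiples of P until we hit O:
  1P = (2, 2)
  2P = (2, 17)
  3P = O

ord(P) = 3


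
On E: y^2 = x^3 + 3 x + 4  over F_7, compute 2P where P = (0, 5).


Doubling: s = (3 x1^2 + a) / (2 y1)
s = (3*0^2 + 3) / (2*5) mod 7 = 1
x3 = s^2 - 2 x1 mod 7 = 1^2 - 2*0 = 1
y3 = s (x1 - x3) - y1 mod 7 = 1 * (0 - 1) - 5 = 1

2P = (1, 1)


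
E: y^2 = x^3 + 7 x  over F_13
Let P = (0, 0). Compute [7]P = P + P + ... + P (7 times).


k = 7 = 111_2 (binary, LSB first: 111)
Double-and-add from P = (0, 0):
  bit 0 = 1: acc = O + (0, 0) = (0, 0)
  bit 1 = 1: acc = (0, 0) + O = (0, 0)
  bit 2 = 1: acc = (0, 0) + O = (0, 0)

7P = (0, 0)


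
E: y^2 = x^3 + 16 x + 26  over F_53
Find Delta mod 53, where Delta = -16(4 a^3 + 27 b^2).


4 a^3 + 27 b^2 = 4*16^3 + 27*26^2 = 16384 + 18252 = 34636
Delta = -16 * (34636) = -554176
Delta mod 53 = 45

Delta = 45 (mod 53)


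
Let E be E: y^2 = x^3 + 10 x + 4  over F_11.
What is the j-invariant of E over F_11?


Delta = -16(4 a^3 + 27 b^2) mod 11 = 5
-1728 * (4 a)^3 = -1728 * (4*10)^3 mod 11 = 9
j = 9 * 5^(-1) mod 11 = 4

j = 4 (mod 11)


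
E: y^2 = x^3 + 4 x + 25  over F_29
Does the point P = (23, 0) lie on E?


Check whether y^2 = x^3 + 4 x + 25 (mod 29) for (x, y) = (23, 0).
LHS: y^2 = 0^2 mod 29 = 0
RHS: x^3 + 4 x + 25 = 23^3 + 4*23 + 25 mod 29 = 17
LHS != RHS

No, not on the curve


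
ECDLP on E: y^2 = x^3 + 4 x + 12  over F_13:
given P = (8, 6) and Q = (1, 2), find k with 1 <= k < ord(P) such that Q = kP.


Enumerate multiples of P until we hit Q = (1, 2):
  1P = (8, 6)
  2P = (11, 10)
  3P = (3, 5)
  4P = (1, 11)
  5P = (0, 5)
  6P = (4, 1)
  7P = (5, 1)
  8P = (10, 8)
  9P = (9, 6)
  10P = (9, 7)
  11P = (10, 5)
  12P = (5, 12)
  13P = (4, 12)
  14P = (0, 8)
  15P = (1, 2)
Match found at i = 15.

k = 15


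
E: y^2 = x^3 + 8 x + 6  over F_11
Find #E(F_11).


For each x in F_11, count y with y^2 = x^3 + 8 x + 6 mod 11:
  x = 1: RHS = 4, y in [2, 9]  -> 2 point(s)
  x = 4: RHS = 3, y in [5, 6]  -> 2 point(s)
  x = 7: RHS = 9, y in [3, 8]  -> 2 point(s)
  x = 9: RHS = 4, y in [2, 9]  -> 2 point(s)
Affine points: 8. Add the point at infinity: total = 9.

#E(F_11) = 9


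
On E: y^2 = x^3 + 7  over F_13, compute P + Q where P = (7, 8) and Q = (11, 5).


P != Q, so use the chord formula.
s = (y2 - y1) / (x2 - x1) = (10) / (4) mod 13 = 9
x3 = s^2 - x1 - x2 mod 13 = 9^2 - 7 - 11 = 11
y3 = s (x1 - x3) - y1 mod 13 = 9 * (7 - 11) - 8 = 8

P + Q = (11, 8)


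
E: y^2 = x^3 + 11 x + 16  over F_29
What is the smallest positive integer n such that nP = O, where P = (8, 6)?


Compute successive multiples of P until we hit O:
  1P = (8, 6)
  2P = (13, 23)
  3P = (1, 12)
  4P = (16, 5)
  5P = (10, 16)
  6P = (7, 28)
  7P = (5, 15)
  8P = (25, 16)
  ... (continuing to 28P)
  28P = O

ord(P) = 28


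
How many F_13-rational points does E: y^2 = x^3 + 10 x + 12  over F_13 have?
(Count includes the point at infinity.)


For each x in F_13, count y with y^2 = x^3 + 10 x + 12 mod 13:
  x = 0: RHS = 12, y in [5, 8]  -> 2 point(s)
  x = 1: RHS = 10, y in [6, 7]  -> 2 point(s)
  x = 2: RHS = 1, y in [1, 12]  -> 2 point(s)
  x = 3: RHS = 4, y in [2, 11]  -> 2 point(s)
  x = 4: RHS = 12, y in [5, 8]  -> 2 point(s)
  x = 7: RHS = 9, y in [3, 10]  -> 2 point(s)
  x = 9: RHS = 12, y in [5, 8]  -> 2 point(s)
  x = 11: RHS = 10, y in [6, 7]  -> 2 point(s)
  x = 12: RHS = 1, y in [1, 12]  -> 2 point(s)
Affine points: 18. Add the point at infinity: total = 19.

#E(F_13) = 19


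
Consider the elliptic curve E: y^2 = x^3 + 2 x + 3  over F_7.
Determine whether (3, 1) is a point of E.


Check whether y^2 = x^3 + 2 x + 3 (mod 7) for (x, y) = (3, 1).
LHS: y^2 = 1^2 mod 7 = 1
RHS: x^3 + 2 x + 3 = 3^3 + 2*3 + 3 mod 7 = 1
LHS = RHS

Yes, on the curve


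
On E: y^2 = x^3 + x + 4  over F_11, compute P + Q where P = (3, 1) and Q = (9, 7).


P != Q, so use the chord formula.
s = (y2 - y1) / (x2 - x1) = (6) / (6) mod 11 = 1
x3 = s^2 - x1 - x2 mod 11 = 1^2 - 3 - 9 = 0
y3 = s (x1 - x3) - y1 mod 11 = 1 * (3 - 0) - 1 = 2

P + Q = (0, 2)


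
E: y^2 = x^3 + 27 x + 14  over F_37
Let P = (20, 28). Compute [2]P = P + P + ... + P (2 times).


k = 2 = 10_2 (binary, LSB first: 01)
Double-and-add from P = (20, 28):
  bit 0 = 0: acc unchanged = O
  bit 1 = 1: acc = O + (30, 0) = (30, 0)

2P = (30, 0)


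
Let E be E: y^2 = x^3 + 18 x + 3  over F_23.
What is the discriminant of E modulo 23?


4 a^3 + 27 b^2 = 4*18^3 + 27*3^2 = 23328 + 243 = 23571
Delta = -16 * (23571) = -377136
Delta mod 23 = 18

Delta = 18 (mod 23)


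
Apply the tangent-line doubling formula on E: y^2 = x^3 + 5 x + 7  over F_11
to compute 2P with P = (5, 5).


Doubling: s = (3 x1^2 + a) / (2 y1)
s = (3*5^2 + 5) / (2*5) mod 11 = 8
x3 = s^2 - 2 x1 mod 11 = 8^2 - 2*5 = 10
y3 = s (x1 - x3) - y1 mod 11 = 8 * (5 - 10) - 5 = 10

2P = (10, 10)
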